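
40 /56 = 5 /7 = 0.71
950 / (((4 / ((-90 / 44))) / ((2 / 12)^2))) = -2375 / 176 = -13.49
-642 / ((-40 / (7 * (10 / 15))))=749 / 10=74.90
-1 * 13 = -13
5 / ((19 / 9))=45 / 19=2.37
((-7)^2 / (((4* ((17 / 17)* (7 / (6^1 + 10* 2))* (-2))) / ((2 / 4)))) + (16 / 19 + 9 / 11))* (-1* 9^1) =146187 / 1672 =87.43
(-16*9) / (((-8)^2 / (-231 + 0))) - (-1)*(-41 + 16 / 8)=1923 / 4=480.75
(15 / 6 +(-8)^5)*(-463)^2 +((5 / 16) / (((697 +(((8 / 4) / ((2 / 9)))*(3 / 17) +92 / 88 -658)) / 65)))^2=-108991283030245487343 / 15517186624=-7023907469.26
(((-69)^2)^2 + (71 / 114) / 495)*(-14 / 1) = -8953739466707 / 28215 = -317339694.02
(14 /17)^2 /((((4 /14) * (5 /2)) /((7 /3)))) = 9604 /4335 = 2.22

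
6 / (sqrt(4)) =3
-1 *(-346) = 346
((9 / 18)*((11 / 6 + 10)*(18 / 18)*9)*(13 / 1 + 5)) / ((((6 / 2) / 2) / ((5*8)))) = 25560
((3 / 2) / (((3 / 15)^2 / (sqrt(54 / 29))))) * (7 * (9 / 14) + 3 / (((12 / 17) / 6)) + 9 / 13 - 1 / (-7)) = 315675 * sqrt(174) / 2639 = 1577.89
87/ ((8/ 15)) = 1305/ 8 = 163.12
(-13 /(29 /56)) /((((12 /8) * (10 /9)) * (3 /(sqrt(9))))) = -2184 /145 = -15.06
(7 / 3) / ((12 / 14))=49 / 18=2.72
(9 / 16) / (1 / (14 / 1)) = 63 / 8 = 7.88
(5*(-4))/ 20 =-1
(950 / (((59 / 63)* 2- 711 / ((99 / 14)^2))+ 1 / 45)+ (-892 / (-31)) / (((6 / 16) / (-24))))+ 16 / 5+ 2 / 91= -976149197064 / 509627755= -1915.42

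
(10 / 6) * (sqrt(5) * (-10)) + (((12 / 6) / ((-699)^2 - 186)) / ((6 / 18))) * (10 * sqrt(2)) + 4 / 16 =-50 * sqrt(5) / 3 + 4 * sqrt(2) / 32561 + 1 / 4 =-37.02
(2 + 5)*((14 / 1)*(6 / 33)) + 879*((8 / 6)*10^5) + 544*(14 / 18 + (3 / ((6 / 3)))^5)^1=11603252621 / 99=117204571.93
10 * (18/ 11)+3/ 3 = 191/ 11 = 17.36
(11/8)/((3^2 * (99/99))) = 11/72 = 0.15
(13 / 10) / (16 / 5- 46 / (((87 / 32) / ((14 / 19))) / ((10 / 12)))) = -0.18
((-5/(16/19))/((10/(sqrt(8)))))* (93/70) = -1767* sqrt(2)/1120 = -2.23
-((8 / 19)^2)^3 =-262144 / 47045881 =-0.01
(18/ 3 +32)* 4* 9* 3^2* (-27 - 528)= -6833160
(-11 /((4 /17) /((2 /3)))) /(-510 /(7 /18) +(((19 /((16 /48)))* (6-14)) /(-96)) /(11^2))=316778 /13328961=0.02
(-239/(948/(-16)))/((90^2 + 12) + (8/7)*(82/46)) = 38479/77401830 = 0.00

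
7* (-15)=-105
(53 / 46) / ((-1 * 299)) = -0.00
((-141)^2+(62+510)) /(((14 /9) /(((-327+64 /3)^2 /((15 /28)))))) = 34397405434 /15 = 2293160362.27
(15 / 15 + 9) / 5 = 2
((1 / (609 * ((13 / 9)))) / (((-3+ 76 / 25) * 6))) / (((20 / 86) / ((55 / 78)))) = 11825 / 823368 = 0.01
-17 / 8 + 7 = 39 / 8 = 4.88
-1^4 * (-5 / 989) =5 / 989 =0.01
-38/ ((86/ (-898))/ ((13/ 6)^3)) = 18742607/ 4644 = 4035.88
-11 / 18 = -0.61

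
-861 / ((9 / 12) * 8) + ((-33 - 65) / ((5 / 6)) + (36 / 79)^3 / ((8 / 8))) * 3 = -496.02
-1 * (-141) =141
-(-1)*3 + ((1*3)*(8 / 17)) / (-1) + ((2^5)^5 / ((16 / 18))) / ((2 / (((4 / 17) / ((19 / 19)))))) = 75497499 / 17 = 4441029.35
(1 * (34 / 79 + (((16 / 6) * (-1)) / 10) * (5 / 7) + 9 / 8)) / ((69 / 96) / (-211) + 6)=15289060 / 67171251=0.23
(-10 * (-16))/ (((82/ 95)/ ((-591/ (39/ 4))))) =-5988800/ 533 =-11236.02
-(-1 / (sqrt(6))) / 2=sqrt(6) / 12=0.20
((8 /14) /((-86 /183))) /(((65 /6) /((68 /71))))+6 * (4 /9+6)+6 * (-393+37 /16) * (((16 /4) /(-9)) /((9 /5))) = 46309197733 /75012210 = 617.36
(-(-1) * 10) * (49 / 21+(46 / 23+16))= 610 / 3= 203.33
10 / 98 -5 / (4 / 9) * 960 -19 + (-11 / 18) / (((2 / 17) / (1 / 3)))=-57262771 / 5292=-10820.63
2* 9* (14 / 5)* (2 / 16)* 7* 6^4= 285768 / 5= 57153.60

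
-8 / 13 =-0.62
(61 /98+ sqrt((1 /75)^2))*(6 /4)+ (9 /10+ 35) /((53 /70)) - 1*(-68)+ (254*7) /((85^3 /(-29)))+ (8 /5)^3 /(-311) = 230686879923491 /1984033985500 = 116.27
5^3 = 125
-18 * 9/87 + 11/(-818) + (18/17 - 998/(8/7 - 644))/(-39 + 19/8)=-258788388203/132929192250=-1.95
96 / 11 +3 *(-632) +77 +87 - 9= -19055 / 11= -1732.27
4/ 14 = 2/ 7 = 0.29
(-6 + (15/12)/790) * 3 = -11373/632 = -18.00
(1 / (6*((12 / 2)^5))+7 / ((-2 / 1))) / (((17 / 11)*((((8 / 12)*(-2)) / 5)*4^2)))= 8981225 / 16920576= 0.53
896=896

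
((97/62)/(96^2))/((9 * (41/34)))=1649/105421824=0.00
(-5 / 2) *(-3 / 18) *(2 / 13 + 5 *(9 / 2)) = 2945 / 312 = 9.44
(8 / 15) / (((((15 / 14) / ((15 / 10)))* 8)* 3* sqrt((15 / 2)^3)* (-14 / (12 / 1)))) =-4* sqrt(30) / 16875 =-0.00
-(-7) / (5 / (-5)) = -7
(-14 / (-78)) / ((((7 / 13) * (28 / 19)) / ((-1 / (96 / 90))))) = -95 / 448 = -0.21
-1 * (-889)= 889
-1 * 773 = -773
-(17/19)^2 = -289/361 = -0.80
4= 4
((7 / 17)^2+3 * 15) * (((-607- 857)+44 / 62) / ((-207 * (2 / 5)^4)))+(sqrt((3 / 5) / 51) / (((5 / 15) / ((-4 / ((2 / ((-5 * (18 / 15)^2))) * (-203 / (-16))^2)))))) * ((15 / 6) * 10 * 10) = 552960 * sqrt(85) / 700553+92524304375 / 7418052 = 12480.13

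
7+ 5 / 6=47 / 6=7.83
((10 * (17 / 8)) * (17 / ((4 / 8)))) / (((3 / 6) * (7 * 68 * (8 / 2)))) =85 / 112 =0.76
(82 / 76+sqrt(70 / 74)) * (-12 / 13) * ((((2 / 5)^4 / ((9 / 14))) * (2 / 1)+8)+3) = -5110486 / 463125 - 249292 * sqrt(1295) / 901875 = -20.98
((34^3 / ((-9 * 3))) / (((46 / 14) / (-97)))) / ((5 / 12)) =103139.77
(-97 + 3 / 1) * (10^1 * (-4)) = 3760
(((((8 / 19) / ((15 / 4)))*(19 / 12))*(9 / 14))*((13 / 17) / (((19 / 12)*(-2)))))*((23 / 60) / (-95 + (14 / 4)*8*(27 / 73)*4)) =43654 / 221069275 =0.00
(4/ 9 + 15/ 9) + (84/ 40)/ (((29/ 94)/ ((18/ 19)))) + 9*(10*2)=4675339/ 24795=188.56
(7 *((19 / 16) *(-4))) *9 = -1197 / 4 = -299.25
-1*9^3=-729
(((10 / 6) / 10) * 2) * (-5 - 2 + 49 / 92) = -595 / 276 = -2.16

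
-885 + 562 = -323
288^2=82944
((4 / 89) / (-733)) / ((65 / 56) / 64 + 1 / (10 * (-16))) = -71680 / 13895481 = -0.01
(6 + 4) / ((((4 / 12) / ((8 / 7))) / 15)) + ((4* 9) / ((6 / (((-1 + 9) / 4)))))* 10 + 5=4475 / 7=639.29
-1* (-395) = 395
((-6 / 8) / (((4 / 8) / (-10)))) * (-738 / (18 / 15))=-9225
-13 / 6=-2.17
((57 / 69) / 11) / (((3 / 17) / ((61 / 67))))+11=579086 / 50853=11.39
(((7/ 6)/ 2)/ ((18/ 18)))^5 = 0.07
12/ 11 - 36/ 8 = -75/ 22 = -3.41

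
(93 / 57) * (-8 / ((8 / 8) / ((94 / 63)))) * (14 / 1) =-272.65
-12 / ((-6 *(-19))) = -0.11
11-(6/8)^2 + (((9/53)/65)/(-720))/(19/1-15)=11506299/1102400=10.44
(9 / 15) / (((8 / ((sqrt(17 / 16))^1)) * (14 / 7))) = 3 * sqrt(17) / 320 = 0.04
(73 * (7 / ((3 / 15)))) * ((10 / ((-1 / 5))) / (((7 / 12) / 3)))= -657000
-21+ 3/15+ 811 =3951/5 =790.20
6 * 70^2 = 29400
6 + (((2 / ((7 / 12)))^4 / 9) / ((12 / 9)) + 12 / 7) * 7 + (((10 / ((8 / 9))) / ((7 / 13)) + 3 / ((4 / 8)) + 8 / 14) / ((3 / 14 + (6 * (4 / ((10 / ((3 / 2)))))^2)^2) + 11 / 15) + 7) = 11169263887 / 101080042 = 110.50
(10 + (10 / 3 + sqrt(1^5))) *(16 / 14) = 344 / 21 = 16.38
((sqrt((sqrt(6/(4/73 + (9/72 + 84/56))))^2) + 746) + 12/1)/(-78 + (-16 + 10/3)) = -1137/136 - sqrt(23871)/7412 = -8.38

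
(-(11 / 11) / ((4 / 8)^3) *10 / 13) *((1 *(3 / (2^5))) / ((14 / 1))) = -15 / 364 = -0.04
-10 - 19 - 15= -44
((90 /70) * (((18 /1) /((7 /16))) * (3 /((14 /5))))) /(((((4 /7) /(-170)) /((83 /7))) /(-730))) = 50059458000 /343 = 145945941.69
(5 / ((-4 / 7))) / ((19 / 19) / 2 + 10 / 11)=-385 / 62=-6.21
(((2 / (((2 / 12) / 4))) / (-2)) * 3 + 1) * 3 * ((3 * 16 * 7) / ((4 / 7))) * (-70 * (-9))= -78903720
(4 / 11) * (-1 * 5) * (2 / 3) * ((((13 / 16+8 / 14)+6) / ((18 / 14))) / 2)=-3.48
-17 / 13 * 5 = -85 / 13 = -6.54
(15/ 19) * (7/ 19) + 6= 2271/ 361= 6.29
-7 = -7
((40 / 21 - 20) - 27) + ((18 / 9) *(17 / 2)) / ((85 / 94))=-2761 / 105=-26.30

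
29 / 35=0.83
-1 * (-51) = 51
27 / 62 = 0.44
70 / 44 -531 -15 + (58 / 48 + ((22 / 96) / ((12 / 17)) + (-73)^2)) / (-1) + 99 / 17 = -5869.12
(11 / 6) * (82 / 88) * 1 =41 / 24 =1.71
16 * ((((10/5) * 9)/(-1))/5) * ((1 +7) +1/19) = -44064/95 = -463.83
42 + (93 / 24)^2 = 3649 / 64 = 57.02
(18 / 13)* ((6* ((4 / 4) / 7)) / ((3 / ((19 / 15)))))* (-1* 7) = -228 / 65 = -3.51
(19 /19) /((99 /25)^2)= 625 /9801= 0.06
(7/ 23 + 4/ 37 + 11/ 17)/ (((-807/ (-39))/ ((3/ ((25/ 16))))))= 9564672/ 97290575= 0.10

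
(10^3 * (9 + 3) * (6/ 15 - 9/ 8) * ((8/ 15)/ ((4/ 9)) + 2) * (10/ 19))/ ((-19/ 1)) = 771.19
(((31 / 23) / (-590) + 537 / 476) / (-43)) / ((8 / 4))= -3636167 / 277750760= -0.01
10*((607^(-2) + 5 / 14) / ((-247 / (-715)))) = 26664275 / 2579143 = 10.34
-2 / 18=-1 / 9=-0.11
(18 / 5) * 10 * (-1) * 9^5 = -2125764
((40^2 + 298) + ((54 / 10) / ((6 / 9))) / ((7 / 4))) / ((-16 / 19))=-79078 / 35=-2259.37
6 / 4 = 3 / 2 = 1.50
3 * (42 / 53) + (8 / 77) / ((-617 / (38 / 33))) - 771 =-63867362501 / 83093241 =-768.62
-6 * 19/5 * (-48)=5472/5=1094.40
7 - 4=3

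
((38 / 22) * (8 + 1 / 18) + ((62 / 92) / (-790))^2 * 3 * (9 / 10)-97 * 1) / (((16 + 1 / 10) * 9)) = -0.57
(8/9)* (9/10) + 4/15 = 16/15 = 1.07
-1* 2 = -2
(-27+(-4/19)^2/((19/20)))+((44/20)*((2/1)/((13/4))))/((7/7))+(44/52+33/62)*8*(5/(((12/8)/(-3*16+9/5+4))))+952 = -25904721229/41462655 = -624.77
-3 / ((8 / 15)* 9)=-5 / 8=-0.62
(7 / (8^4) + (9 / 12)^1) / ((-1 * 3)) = -3079 / 12288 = -0.25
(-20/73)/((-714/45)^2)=-1125/1033753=-0.00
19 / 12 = 1.58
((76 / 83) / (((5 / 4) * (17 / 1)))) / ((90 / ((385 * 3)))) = 11704 / 21165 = 0.55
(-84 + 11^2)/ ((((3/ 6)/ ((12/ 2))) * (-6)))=-74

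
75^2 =5625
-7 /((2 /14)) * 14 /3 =-686 /3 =-228.67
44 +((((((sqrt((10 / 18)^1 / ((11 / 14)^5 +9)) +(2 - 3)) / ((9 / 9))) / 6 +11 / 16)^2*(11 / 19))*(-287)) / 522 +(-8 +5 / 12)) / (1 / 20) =-686177605574179 / 6271950870144 - 471625*sqrt(350102690) / 32666410782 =-109.67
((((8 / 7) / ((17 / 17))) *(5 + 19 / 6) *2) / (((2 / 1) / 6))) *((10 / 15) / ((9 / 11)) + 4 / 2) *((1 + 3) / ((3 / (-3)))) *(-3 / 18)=8512 / 81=105.09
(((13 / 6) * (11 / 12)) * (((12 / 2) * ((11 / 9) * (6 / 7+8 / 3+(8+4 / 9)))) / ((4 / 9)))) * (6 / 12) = 593021 / 3024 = 196.10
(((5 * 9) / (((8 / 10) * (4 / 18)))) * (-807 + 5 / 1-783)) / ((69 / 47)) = -50284125 / 184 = -273283.29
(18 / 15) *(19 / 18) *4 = 76 / 15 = 5.07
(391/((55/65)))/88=5083/968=5.25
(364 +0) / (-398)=-182 / 199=-0.91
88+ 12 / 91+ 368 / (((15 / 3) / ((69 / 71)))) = 5157772 / 32305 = 159.66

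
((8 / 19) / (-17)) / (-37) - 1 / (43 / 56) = -668912 / 513893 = -1.30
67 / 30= 2.23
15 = 15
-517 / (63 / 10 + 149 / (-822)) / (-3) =354145 / 12574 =28.16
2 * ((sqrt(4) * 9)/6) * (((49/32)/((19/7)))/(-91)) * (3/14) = -63/7904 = -0.01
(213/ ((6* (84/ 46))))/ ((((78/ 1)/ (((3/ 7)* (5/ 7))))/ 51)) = 138805/ 35672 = 3.89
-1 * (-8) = 8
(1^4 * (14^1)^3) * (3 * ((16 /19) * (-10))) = -1317120 /19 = -69322.11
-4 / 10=-2 / 5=-0.40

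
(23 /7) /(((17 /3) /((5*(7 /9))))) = 115 /51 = 2.25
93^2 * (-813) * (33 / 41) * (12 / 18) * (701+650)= -208994314914 / 41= -5097422314.98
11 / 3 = 3.67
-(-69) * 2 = 138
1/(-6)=-1/6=-0.17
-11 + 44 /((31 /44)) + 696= 23171 /31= 747.45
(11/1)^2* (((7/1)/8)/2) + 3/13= 11059/208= 53.17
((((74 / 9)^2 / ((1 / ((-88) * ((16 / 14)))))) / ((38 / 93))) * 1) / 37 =-1614976 / 3591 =-449.73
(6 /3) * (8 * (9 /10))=72 /5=14.40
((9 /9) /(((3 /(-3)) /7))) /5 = -7 /5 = -1.40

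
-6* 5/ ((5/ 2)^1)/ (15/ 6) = -24/ 5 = -4.80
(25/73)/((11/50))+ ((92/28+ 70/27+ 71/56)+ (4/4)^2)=9.70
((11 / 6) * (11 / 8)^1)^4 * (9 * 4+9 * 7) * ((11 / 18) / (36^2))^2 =285311670611 / 320979616137216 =0.00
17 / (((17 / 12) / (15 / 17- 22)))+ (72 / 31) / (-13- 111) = -4140294 / 16337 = -253.43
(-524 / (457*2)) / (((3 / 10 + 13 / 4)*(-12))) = 1310 / 97341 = 0.01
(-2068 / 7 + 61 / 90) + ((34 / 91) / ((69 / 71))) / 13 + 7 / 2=-356572718 / 1224405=-291.22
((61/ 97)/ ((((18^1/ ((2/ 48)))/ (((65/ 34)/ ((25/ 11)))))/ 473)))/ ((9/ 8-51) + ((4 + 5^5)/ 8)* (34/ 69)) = 94897517/ 23405741100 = 0.00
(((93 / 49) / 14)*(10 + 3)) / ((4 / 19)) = 22971 / 2744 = 8.37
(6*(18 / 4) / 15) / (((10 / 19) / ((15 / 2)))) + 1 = 533 / 20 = 26.65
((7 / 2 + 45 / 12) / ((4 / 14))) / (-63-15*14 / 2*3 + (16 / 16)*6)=-203 / 2976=-0.07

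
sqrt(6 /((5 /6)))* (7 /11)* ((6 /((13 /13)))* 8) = 2016* sqrt(5) /55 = 81.96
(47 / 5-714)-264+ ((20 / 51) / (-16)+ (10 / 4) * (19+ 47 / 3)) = -899597 / 1020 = -881.96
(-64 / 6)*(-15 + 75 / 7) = 320 / 7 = 45.71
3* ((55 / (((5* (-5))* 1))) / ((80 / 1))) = -33 / 400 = -0.08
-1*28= -28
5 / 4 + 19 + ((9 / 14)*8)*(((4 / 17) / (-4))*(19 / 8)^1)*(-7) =1719 / 68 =25.28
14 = 14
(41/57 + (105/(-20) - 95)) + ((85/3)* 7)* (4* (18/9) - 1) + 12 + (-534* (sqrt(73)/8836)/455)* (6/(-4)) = 801* sqrt(73)/4020380 + 98861/76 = 1300.80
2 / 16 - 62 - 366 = -3423 / 8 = -427.88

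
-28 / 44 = -7 / 11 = -0.64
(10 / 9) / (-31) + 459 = 128051 / 279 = 458.96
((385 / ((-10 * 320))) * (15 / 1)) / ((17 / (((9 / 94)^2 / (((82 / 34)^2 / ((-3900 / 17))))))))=18243225 / 475306112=0.04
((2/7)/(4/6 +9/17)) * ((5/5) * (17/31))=0.13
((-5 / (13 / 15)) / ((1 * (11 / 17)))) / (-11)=1275 / 1573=0.81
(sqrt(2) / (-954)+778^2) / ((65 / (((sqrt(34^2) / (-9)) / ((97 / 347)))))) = -7141140632 / 56745+5899* sqrt(2) / 27067365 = -125846.16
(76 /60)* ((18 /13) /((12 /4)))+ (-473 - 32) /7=-32559 /455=-71.56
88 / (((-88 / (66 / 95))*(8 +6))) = -33 / 665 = -0.05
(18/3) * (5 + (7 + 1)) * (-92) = -7176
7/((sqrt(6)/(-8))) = -28 * sqrt(6)/3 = -22.86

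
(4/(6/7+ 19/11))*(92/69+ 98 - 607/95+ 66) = 13952092/56715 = 246.00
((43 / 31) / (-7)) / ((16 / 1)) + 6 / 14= 1445 / 3472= 0.42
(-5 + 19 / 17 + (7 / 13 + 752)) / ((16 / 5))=827265 / 3536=233.96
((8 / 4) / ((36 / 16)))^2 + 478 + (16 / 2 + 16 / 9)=39574 / 81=488.57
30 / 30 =1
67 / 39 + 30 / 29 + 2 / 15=2.89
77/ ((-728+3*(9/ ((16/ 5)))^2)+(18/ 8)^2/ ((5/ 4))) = -98560/ 896281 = -0.11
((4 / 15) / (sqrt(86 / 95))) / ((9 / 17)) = 34 * sqrt(8170) / 5805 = 0.53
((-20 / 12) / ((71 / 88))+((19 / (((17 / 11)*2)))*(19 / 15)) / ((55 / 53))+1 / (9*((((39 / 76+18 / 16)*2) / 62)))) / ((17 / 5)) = 1019748121 / 459830790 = 2.22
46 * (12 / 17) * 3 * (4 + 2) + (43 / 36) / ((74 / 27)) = 2943249 / 5032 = 584.91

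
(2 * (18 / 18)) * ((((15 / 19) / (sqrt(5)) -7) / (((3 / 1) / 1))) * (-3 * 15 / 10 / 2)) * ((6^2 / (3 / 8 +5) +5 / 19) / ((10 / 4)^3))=477708 / 102125 -204732 * sqrt(5) / 1940375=4.44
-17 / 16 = -1.06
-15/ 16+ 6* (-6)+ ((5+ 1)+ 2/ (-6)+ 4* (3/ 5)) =-6929/ 240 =-28.87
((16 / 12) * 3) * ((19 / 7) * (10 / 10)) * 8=608 / 7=86.86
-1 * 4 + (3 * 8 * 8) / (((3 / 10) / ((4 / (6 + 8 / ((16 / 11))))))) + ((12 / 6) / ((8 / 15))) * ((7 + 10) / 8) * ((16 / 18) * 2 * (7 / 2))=74021 / 276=268.19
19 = 19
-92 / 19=-4.84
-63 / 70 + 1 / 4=-13 / 20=-0.65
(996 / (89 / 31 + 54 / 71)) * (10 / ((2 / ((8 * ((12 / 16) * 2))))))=131531760 / 7993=16455.87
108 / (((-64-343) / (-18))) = 1944 / 407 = 4.78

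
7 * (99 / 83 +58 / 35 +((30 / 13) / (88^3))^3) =719551697173139619682903 / 36068843378047220449280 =19.95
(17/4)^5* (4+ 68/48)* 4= 30042.55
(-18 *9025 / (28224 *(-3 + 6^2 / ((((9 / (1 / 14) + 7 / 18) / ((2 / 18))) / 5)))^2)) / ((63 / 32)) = -38130625 / 105326487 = -0.36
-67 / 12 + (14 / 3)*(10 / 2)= 17.75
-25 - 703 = -728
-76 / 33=-2.30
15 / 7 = 2.14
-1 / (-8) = 1 / 8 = 0.12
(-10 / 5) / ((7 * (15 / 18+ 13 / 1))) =-12 / 581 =-0.02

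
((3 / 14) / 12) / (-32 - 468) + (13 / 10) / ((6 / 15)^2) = 227499 / 28000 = 8.12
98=98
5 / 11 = 0.45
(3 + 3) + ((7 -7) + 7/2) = 19/2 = 9.50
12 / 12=1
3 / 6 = 1 / 2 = 0.50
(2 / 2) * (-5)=-5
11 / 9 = 1.22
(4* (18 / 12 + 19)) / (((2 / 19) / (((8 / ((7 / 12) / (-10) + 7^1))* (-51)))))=-2243520 / 49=-45786.12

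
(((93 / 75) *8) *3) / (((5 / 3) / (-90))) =-40176 / 25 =-1607.04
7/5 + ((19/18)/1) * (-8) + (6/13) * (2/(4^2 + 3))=-77759/11115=-7.00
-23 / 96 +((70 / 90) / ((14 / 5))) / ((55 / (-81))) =-685 / 1056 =-0.65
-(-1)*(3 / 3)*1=1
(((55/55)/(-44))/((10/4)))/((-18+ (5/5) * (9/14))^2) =-98/3247695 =-0.00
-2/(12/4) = -2/3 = -0.67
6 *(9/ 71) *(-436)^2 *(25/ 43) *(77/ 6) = 3293413200/ 3053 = 1078746.54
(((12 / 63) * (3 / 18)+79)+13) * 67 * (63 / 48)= 194233 / 24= 8093.04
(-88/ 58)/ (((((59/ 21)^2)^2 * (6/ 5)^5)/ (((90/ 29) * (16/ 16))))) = -1238015625/ 40762802404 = -0.03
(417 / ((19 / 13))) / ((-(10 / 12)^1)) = -32526 / 95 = -342.38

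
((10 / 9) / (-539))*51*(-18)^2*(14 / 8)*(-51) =234090 / 77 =3040.13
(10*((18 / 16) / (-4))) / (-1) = 45 / 16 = 2.81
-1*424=-424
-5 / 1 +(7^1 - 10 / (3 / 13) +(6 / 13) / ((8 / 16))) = -1576 / 39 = -40.41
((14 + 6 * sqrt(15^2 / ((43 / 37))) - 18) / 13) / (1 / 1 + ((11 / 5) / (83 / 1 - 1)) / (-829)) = -1359560 / 4418427 + 10196700 * sqrt(1591) / 63330787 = 6.11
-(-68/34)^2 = -4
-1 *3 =-3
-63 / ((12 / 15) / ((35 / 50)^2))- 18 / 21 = -22089 / 560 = -39.44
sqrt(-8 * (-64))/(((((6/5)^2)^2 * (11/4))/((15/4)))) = 14.88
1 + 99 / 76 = 175 / 76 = 2.30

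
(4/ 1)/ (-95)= -4/ 95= -0.04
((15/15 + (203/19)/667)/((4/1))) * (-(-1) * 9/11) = 999/4807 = 0.21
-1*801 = -801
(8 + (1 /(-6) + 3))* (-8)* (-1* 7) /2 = 910 /3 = 303.33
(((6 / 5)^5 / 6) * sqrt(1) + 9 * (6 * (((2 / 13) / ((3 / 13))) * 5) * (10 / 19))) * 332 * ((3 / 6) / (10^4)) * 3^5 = 14243408307 / 37109375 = 383.82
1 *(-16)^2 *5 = 1280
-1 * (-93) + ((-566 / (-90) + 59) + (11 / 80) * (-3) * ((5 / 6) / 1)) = 227441 / 1440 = 157.95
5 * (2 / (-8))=-1.25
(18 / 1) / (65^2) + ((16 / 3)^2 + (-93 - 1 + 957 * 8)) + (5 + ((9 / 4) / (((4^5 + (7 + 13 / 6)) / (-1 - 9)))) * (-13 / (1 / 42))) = 1793179015213 / 235716975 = 7607.34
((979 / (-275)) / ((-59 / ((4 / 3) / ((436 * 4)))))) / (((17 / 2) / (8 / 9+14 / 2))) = 6319 / 147591450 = 0.00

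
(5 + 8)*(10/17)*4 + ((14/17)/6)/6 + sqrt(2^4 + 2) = 3*sqrt(2) + 551/18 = 34.85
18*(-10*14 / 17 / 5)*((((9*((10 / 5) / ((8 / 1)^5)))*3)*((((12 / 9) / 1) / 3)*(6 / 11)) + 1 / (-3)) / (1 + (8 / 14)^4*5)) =378174307 / 58738944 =6.44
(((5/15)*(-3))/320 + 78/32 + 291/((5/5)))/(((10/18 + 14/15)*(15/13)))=3662061/21440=170.81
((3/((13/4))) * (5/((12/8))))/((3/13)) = 40/3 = 13.33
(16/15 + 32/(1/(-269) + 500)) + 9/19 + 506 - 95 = 412.60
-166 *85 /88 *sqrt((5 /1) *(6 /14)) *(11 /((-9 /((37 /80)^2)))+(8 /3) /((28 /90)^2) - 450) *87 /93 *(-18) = -48818735841829 *sqrt(105) /299425280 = -1670677.85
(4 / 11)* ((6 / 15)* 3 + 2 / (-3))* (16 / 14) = 256 / 1155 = 0.22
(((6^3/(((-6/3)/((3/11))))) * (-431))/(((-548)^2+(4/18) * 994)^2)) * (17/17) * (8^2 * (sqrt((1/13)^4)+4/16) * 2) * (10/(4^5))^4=305754901875/7301215606089078494199808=0.00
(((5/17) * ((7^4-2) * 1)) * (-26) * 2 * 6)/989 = -3742440/16813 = -222.59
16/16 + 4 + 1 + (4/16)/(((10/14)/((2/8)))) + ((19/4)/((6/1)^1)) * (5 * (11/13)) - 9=1363/3120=0.44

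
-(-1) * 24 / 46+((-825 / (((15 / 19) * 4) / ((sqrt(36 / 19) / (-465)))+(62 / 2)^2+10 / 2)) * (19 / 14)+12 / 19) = 4049375 * sqrt(19) / 3027528+1215795041 / 189004248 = 12.26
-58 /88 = -29 /44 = -0.66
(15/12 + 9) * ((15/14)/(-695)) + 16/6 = 61903/23352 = 2.65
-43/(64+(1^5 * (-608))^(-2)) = -15895552/23658497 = -0.67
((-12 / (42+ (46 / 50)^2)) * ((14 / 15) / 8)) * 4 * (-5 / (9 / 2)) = 35000 / 241011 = 0.15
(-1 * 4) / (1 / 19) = -76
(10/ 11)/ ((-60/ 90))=-15/ 11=-1.36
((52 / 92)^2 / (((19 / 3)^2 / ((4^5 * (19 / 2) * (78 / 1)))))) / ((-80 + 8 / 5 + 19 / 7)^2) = 8267750400 / 7836654139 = 1.06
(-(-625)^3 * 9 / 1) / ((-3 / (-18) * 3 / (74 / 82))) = 162597656250 / 41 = 3965796493.90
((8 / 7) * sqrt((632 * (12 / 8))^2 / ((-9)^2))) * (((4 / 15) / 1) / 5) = 10112 / 1575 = 6.42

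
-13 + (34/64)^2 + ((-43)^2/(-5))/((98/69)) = -68512107/250880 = -273.09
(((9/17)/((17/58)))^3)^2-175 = -81727627480932271/582622237229761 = -140.28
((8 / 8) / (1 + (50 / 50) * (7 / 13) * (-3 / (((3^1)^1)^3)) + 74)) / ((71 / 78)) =4563 / 311264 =0.01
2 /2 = 1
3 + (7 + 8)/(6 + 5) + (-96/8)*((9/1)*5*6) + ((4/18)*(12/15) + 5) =-3230.46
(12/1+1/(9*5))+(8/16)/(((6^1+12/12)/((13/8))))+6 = 91417/5040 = 18.14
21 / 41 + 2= 103 / 41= 2.51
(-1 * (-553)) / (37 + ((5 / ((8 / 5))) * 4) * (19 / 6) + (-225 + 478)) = 948 / 565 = 1.68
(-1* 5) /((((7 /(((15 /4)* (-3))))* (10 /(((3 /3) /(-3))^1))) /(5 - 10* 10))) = 1425 /56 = 25.45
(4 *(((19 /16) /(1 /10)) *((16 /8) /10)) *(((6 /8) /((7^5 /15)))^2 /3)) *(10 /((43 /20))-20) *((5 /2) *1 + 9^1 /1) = -48670875 /194342971312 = -0.00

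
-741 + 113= -628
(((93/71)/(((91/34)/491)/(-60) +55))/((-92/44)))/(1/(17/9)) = -1935502360/89962147997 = -0.02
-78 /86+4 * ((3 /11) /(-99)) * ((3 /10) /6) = -0.91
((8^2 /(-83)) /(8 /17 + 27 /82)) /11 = -89216 /1017995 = -0.09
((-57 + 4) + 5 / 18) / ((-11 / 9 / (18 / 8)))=8541 / 88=97.06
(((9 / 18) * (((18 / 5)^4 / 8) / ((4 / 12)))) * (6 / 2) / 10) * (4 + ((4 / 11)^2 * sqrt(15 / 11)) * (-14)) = 17.37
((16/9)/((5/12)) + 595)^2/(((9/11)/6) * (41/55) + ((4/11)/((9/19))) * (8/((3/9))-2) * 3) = 19554113282/2764335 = 7073.71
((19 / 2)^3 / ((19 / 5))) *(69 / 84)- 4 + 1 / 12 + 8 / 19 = 2321723 / 12768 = 181.84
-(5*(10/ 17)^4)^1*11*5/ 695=-550000/ 11609419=-0.05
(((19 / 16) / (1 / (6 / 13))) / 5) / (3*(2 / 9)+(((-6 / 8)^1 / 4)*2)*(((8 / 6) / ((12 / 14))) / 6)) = 513 / 2665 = 0.19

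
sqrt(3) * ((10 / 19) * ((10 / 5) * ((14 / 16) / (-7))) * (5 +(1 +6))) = -30 * sqrt(3) / 19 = -2.73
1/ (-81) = -1/ 81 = -0.01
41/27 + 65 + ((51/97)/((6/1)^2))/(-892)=621588263/9344592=66.52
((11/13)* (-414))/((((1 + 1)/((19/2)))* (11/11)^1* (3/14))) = -100947/13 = -7765.15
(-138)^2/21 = 6348/7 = 906.86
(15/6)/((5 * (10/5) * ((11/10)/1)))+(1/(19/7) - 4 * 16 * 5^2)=-668551/418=-1599.40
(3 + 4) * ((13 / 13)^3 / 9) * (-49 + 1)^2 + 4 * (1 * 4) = 1808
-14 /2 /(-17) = 7 /17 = 0.41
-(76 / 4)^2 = -361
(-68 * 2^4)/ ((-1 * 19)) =1088/ 19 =57.26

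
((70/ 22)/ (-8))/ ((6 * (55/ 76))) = -133/ 1452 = -0.09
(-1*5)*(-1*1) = 5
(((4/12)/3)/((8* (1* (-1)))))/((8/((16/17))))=-1/612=-0.00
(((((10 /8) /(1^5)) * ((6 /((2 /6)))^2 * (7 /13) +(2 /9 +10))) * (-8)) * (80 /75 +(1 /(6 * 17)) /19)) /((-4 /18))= 37241388 /4199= 8869.11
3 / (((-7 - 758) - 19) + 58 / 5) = -15 / 3862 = -0.00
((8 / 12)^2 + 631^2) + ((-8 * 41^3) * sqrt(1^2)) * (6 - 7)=8545765 / 9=949529.44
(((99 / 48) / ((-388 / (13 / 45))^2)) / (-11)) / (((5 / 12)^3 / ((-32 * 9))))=12168 / 29403125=0.00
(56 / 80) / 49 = 1 / 70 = 0.01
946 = 946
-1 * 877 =-877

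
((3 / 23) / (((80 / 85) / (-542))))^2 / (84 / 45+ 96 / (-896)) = 20057104305 / 6254896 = 3206.62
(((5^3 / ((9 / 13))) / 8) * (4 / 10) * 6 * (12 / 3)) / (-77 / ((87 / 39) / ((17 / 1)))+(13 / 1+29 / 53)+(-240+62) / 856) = -85518680 / 226343163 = -0.38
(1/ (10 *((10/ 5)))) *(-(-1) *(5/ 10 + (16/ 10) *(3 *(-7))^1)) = -331/ 200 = -1.66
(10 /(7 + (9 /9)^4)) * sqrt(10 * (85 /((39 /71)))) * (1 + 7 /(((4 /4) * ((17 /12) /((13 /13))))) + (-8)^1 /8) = 175 * sqrt(94146) /221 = 242.97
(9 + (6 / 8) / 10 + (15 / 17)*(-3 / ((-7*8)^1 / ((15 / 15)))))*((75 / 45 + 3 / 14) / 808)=571723 / 26922560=0.02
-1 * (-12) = 12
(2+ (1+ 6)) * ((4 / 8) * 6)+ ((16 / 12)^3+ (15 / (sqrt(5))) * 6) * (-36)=-648 * sqrt(5)- 175 / 3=-1507.31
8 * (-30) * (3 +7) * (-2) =4800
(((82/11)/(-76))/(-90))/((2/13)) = 533/75240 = 0.01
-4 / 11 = -0.36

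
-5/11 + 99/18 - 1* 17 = -263/22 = -11.95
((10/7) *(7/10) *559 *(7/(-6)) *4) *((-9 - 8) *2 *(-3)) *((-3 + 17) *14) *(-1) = 52152464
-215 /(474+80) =-215 /554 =-0.39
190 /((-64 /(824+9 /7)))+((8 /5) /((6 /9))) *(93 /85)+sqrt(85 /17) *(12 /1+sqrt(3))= -232996391 /95200+sqrt(15)+12 *sqrt(5)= -2416.74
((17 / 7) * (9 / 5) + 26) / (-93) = -1063 / 3255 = -0.33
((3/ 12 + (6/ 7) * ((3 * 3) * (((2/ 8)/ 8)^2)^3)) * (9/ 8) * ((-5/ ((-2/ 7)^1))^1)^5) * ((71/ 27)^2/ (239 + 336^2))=7107171744254526875/ 251896327217086464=28.21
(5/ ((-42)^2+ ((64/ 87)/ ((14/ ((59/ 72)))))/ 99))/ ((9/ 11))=3316005/ 957180152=0.00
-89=-89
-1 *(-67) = 67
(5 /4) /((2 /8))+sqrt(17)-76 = -71+sqrt(17) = -66.88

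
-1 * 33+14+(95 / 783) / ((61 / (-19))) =-909302 / 47763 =-19.04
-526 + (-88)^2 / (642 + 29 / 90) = -29710574 / 57809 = -513.94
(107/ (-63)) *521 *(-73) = 4069531/ 63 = 64595.73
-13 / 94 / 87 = -13 / 8178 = -0.00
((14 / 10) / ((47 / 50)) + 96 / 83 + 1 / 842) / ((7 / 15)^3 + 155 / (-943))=-27673003940625 / 655864175992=-42.19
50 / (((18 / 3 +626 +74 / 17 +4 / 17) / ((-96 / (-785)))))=8160 / 849527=0.01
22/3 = 7.33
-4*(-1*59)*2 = 472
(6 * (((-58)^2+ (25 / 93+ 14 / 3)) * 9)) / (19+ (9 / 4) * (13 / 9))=8176.29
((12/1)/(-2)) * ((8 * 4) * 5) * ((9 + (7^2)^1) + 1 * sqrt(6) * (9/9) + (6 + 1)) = -64751.51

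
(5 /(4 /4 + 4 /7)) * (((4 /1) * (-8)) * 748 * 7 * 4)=-2132480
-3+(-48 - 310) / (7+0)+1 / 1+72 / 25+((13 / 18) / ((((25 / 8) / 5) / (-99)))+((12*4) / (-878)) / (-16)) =-25299923 / 153650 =-164.66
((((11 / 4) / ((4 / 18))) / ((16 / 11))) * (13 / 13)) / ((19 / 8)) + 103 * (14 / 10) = 224629 / 1520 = 147.78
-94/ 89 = -1.06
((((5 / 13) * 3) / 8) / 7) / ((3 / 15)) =75 / 728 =0.10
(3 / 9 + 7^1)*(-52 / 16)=-143 / 6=-23.83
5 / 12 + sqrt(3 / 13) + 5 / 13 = sqrt(39) / 13 + 125 / 156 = 1.28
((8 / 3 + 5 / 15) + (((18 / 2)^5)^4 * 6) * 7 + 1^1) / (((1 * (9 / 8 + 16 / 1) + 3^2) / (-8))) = -32679804753945024617344 / 209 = -156362702171985763719.35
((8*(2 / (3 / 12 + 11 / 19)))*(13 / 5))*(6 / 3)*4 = 126464 / 315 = 401.47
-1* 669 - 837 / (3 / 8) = -2901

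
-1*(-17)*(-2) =-34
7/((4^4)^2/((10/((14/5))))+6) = 175/458902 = 0.00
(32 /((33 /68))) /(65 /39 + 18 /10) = 2720 /143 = 19.02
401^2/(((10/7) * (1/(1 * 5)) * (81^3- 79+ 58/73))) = 82169311/77578968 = 1.06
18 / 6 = 3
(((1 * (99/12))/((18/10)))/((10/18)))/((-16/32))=-33/2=-16.50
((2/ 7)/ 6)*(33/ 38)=11/ 266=0.04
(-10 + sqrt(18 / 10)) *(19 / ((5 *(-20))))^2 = -361 / 1000 + 1083 *sqrt(5) / 50000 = -0.31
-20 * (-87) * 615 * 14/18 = 832300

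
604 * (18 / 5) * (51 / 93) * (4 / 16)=46206 / 155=298.10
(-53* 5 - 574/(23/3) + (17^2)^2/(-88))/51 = -2608879/103224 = -25.27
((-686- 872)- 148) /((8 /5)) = -4265 /4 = -1066.25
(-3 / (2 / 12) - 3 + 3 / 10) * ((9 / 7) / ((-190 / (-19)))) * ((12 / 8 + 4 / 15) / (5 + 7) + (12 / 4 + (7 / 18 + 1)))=-338031 / 28000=-12.07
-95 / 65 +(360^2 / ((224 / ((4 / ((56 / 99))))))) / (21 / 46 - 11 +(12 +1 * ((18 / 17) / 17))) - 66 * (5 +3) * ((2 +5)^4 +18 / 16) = -16278107520145 / 12861667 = -1265629.68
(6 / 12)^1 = 1 / 2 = 0.50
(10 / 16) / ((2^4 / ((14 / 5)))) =0.11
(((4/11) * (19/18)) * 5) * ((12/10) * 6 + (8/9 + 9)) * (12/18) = 58444/2673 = 21.86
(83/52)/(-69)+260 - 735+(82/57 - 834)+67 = -28191043/22724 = -1240.58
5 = 5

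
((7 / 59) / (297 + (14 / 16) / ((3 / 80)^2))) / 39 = 21 / 6345391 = 0.00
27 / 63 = 3 / 7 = 0.43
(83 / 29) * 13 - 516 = -13885 / 29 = -478.79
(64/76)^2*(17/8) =544/361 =1.51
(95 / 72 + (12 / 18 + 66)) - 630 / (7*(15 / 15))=-1585 / 72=-22.01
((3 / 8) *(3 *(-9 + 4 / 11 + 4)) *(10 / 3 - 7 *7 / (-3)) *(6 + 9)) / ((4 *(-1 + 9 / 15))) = 677025 / 704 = 961.68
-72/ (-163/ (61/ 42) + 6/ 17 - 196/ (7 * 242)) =4517172/ 7026227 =0.64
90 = 90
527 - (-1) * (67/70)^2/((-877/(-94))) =1132549533/2148650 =527.10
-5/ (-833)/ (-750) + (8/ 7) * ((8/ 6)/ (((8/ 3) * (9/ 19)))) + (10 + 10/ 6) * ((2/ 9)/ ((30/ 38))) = 15148673/ 3373650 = 4.49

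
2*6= 12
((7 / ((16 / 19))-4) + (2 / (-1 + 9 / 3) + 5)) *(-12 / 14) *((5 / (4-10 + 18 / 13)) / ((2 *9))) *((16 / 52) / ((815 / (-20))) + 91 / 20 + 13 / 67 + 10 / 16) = 111640507 / 39140864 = 2.85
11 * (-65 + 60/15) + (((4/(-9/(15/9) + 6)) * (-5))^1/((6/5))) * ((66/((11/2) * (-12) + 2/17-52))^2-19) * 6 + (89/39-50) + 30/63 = 6081264335/2537899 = 2396.18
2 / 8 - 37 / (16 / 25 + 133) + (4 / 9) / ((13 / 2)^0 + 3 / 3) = 23497 / 120276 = 0.20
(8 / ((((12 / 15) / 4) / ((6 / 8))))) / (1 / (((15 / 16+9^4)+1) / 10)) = 315021 / 16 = 19688.81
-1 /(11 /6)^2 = -0.30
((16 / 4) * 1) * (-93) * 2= -744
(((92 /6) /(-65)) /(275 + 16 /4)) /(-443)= 46 /24101415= 0.00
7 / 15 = 0.47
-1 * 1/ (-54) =0.02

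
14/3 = 4.67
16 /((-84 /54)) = -72 /7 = -10.29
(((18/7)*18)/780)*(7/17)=27/1105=0.02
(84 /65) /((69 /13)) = 28 /115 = 0.24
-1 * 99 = -99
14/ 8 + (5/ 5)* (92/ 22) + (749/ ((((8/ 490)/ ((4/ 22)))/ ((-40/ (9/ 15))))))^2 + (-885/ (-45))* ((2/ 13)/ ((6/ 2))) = 17510524213393019/ 56628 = 309220248170.39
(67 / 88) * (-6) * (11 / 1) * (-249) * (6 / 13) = 150147 / 26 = 5774.88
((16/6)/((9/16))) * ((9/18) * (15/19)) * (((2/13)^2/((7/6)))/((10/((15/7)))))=1280/157339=0.01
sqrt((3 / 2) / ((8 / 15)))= 3 * sqrt(5) / 4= 1.68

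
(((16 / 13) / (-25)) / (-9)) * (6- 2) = 64 / 2925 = 0.02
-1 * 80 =-80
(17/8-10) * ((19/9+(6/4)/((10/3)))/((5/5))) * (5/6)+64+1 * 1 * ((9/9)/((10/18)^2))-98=-228323/4800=-47.57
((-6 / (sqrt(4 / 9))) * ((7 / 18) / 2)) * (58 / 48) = -203 / 96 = -2.11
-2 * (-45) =90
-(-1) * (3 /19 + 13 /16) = 295 /304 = 0.97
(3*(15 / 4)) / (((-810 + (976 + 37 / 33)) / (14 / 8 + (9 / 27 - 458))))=-541629 / 17648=-30.69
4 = 4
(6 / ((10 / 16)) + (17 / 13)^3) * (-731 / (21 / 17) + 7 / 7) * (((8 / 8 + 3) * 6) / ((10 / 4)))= -25808648416 / 384475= -67126.99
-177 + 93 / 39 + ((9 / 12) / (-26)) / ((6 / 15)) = -2795 / 16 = -174.69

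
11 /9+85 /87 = 574 /261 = 2.20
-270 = -270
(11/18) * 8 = 44/9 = 4.89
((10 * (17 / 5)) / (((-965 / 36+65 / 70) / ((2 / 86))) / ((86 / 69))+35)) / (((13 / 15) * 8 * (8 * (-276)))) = 1785 / 689388752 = 0.00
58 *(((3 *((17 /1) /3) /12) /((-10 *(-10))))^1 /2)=493 /1200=0.41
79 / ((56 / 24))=237 / 7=33.86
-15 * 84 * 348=-438480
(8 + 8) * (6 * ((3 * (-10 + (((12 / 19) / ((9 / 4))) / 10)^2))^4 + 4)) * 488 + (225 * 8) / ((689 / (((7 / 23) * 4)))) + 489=107681477431049365370180112863557 / 2838570365152198828125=37935109431.50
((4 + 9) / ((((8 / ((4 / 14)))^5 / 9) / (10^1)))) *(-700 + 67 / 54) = -2452645 / 51631104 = -0.05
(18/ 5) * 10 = 36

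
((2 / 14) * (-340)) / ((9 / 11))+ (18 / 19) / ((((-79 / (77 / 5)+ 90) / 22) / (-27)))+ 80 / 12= -464094692 / 7822395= -59.33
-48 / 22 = -2.18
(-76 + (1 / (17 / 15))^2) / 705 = -0.11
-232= -232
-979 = -979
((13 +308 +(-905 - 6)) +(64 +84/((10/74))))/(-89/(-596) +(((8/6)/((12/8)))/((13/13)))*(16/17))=43587864/449525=96.96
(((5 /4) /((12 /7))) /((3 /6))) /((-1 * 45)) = -7 /216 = -0.03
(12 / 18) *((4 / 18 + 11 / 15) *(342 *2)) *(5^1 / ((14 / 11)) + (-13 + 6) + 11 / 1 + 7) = 683012 / 105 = 6504.88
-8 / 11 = -0.73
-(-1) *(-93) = -93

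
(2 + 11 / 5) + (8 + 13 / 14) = 919 / 70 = 13.13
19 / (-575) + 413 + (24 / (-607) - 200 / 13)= 1803780896 / 4537325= 397.54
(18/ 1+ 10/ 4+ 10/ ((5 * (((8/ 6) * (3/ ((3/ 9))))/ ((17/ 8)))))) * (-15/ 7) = -715/ 16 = -44.69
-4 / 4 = -1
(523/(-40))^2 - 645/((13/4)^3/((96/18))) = 248687213/3515200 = 70.75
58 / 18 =29 / 9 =3.22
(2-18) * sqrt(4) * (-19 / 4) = 152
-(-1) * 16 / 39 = 0.41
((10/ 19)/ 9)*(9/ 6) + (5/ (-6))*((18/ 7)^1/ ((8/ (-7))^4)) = -272785/ 233472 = -1.17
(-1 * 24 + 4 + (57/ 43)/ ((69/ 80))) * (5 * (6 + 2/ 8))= -570625/ 989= -576.97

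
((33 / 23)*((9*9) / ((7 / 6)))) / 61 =16038 / 9821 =1.63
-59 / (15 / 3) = -11.80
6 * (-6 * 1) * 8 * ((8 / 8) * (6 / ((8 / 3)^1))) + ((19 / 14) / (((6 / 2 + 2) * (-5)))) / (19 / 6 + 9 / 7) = -3029457 / 4675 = -648.01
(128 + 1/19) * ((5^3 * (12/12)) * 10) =3041250/19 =160065.79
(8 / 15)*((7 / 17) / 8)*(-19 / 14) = -19 / 510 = -0.04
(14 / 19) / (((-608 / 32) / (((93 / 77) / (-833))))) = 186 / 3307843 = 0.00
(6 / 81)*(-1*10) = -20 / 27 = -0.74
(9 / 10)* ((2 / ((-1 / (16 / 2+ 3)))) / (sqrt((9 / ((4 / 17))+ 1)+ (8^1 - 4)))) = -3.01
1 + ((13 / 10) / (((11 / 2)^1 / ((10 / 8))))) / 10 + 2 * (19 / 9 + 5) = 60397 / 3960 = 15.25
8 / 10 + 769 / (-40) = -737 / 40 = -18.42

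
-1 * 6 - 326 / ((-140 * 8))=-3197 / 560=-5.71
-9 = -9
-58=-58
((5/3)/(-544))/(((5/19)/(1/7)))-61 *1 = -696883/11424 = -61.00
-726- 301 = -1027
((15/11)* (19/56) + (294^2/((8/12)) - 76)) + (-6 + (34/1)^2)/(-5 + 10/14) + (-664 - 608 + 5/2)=128040.63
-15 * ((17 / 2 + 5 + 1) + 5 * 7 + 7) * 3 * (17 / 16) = -86445 / 32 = -2701.41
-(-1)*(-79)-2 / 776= -30653 / 388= -79.00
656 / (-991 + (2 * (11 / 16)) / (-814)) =-388352 / 586673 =-0.66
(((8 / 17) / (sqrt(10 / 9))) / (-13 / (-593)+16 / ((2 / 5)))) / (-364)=-593* sqrt(10) / 61191585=-0.00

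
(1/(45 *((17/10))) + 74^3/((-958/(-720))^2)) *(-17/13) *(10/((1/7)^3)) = -27560413957581260/26844597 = -1026665215.26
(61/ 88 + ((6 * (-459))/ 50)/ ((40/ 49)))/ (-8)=367289/ 44000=8.35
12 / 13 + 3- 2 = 25 / 13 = 1.92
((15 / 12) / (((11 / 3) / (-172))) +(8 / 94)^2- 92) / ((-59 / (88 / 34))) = 14640548 / 2215627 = 6.61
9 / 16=0.56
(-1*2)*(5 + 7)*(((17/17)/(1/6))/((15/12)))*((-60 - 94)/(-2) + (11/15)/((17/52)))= -3879744/425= -9128.81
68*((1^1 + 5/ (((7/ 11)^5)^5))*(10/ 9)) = 368380914001866026438355402160/ 12069617576975684107263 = 30521341.02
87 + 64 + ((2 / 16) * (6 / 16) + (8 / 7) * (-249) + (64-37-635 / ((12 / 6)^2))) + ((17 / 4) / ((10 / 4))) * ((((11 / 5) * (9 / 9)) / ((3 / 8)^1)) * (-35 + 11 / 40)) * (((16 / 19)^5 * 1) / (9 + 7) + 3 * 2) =-65237063437769 / 27732308800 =-2352.38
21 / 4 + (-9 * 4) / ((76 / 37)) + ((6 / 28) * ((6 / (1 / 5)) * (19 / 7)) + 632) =2372831 / 3724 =637.17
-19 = -19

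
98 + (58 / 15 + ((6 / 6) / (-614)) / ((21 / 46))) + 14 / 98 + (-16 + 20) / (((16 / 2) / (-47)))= 1687093 / 21490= 78.51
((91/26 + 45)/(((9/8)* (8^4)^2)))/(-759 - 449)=-97/45600473088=-0.00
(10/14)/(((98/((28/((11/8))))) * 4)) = 20/539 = 0.04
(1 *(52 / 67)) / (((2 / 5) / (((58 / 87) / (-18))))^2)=325 / 48843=0.01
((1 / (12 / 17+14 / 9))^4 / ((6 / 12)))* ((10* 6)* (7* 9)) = 517842310545 / 1791490082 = 289.06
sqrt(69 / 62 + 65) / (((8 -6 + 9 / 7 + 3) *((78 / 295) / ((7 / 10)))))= 2891 *sqrt(254138) / 425568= 3.42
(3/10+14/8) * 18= 369/10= 36.90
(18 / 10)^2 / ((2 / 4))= 162 / 25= 6.48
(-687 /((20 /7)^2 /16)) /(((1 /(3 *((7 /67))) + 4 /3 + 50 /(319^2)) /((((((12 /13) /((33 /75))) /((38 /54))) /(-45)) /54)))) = 4359829782 /11940406075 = 0.37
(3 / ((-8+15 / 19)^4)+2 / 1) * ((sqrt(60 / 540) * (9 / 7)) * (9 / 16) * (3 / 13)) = 0.11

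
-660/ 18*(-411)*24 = 361680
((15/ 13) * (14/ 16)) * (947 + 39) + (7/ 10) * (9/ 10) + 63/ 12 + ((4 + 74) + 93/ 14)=9882633/ 9100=1086.00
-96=-96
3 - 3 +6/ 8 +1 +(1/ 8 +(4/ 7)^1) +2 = 249/ 56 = 4.45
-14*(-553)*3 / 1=23226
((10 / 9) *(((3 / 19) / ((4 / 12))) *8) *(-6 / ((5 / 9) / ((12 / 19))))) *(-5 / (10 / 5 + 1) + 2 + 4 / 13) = -18.41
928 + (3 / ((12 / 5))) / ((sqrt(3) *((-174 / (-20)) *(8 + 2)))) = 5 *sqrt(3) / 1044 + 928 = 928.01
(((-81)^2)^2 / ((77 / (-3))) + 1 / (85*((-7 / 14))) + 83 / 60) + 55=-131718539761 / 78540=-1677088.61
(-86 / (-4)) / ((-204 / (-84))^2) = 2107 / 578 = 3.65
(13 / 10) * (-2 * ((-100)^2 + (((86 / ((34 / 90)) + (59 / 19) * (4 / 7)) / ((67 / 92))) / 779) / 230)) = -76705455936772 / 2950209325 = -26000.00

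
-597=-597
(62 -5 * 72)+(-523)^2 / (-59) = -4934.08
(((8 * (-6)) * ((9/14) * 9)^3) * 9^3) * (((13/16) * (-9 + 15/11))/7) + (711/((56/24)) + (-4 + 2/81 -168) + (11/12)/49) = 7343330238403/1222452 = 6007049.96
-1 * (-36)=36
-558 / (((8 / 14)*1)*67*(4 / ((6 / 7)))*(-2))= 837 / 536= 1.56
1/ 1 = 1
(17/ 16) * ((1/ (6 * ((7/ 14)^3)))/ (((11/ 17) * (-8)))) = -289/ 1056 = -0.27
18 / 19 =0.95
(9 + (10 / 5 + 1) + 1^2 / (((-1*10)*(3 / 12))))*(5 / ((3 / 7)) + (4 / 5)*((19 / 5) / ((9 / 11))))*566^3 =36398114464048 / 1125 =32353879523.60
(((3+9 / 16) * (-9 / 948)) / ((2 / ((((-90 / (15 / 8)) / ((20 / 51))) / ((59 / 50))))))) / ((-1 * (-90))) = 2907 / 149152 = 0.02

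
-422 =-422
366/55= 6.65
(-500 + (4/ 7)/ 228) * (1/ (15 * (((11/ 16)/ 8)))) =-25535872/ 65835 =-387.88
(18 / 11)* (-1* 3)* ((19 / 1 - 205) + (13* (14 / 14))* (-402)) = 26568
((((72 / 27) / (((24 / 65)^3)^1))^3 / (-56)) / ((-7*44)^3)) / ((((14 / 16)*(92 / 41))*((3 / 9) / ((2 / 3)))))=849188426353515625 / 9174893669717001633792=0.00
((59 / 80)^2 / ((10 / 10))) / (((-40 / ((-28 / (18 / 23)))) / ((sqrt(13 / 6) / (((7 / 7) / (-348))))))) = -249.20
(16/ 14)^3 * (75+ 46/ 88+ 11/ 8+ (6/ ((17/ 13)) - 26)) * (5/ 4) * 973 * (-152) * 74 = -10382329624320/ 9163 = -1133071005.60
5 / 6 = 0.83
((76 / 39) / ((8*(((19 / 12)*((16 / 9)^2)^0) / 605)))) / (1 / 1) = 1210 / 13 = 93.08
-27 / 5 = -5.40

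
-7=-7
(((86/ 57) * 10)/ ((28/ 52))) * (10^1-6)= 112.08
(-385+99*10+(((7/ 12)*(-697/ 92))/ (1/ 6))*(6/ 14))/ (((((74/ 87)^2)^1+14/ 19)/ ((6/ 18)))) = 5236110573/ 38641840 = 135.50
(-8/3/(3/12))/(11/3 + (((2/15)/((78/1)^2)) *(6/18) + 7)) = -1460160/1460161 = -1.00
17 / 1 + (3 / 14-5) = 171 / 14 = 12.21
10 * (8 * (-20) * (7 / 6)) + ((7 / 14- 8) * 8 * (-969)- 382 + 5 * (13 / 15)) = 167687 / 3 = 55895.67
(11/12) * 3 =11/4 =2.75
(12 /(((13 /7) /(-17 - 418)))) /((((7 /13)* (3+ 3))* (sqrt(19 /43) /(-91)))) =79170* sqrt(817) /19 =119101.73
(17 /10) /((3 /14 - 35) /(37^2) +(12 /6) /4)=3.58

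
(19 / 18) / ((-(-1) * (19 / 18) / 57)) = 57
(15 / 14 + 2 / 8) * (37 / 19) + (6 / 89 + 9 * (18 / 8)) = 541915 / 23674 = 22.89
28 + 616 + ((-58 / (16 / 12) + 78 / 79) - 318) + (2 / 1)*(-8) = 42263 / 158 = 267.49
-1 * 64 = -64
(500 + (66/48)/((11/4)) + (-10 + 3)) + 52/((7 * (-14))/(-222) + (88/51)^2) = 334742505/658022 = 508.71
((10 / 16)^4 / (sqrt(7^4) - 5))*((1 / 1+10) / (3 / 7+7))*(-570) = -1246875 / 425984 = -2.93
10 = 10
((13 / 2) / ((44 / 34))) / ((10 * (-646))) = -13 / 16720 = -0.00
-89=-89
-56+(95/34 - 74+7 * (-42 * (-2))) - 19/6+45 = 25634/51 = 502.63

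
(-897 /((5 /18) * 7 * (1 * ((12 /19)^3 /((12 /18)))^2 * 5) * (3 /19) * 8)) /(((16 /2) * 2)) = -267267649961 /8360755200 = -31.97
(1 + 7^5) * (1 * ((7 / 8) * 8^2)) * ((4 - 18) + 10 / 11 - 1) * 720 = -9549388800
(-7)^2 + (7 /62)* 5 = 3073 /62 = 49.56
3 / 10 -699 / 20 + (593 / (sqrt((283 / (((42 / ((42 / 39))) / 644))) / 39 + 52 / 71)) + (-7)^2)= 287 / 20 + 23127 * sqrt(231086966) / 6509492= 68.36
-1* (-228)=228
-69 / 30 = -23 / 10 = -2.30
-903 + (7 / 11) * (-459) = -13146 / 11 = -1195.09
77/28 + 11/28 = 22/7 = 3.14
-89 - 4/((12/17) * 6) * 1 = -1619/18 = -89.94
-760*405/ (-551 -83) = 153900/ 317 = 485.49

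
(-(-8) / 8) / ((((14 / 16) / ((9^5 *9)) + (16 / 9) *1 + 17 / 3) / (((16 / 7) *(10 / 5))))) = 136048896 / 221551897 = 0.61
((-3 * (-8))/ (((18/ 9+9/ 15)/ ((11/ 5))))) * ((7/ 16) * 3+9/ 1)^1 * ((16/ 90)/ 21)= 484/ 273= 1.77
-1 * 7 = -7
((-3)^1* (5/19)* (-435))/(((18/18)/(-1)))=-6525/19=-343.42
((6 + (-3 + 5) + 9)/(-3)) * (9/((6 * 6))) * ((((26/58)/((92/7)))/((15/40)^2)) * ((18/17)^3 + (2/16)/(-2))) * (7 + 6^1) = -104576017/20818404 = -5.02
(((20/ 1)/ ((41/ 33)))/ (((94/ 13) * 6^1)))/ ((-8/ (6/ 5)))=-429/ 7708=-0.06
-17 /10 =-1.70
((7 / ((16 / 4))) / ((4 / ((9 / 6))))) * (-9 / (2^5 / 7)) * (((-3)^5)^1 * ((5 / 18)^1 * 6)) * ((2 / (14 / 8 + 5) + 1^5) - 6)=-2461.25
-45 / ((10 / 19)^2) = -3249 / 20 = -162.45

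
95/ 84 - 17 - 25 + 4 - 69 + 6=-8389/ 84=-99.87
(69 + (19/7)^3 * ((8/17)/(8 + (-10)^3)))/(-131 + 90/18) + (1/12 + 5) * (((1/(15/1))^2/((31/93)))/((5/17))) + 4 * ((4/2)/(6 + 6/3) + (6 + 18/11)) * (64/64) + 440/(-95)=63302457609257/2380080087000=26.60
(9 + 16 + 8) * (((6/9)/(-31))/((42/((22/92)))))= -121/29946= -0.00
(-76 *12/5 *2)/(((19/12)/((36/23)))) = -41472/115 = -360.63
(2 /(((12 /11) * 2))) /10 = 11 /120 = 0.09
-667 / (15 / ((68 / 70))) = -43.20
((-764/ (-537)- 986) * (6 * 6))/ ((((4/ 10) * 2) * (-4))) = 3965385/ 358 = 11076.49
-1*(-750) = 750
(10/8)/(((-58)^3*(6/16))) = -5/292668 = -0.00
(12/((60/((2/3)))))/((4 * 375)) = 1/11250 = 0.00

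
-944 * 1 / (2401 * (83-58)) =-0.02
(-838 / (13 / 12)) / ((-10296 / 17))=7123 / 5577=1.28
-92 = -92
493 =493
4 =4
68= 68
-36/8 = -9/2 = -4.50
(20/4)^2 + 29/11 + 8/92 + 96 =31302/253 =123.72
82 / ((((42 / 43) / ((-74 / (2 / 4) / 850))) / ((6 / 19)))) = -260924 / 56525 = -4.62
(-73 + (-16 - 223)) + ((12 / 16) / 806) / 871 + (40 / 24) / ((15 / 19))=-7831802029 / 25272936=-309.89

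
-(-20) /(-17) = -20 /17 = -1.18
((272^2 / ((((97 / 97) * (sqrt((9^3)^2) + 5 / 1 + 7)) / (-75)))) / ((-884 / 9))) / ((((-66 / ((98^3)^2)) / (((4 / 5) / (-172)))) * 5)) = 1445694765570048 / 1518803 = 951864570.70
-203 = -203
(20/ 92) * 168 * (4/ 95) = 1.54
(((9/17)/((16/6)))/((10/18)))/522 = 27/39440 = 0.00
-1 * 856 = -856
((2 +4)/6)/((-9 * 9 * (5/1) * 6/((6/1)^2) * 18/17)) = -0.01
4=4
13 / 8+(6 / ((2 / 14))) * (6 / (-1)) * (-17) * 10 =342733 / 8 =42841.62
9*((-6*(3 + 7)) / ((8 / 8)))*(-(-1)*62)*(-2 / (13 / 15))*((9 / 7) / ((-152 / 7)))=-1129950 / 247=-4574.70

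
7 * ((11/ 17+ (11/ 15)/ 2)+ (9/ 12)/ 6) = 16261/ 2040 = 7.97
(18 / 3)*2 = 12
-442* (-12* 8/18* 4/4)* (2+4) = 14144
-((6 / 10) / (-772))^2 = -9 / 14899600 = -0.00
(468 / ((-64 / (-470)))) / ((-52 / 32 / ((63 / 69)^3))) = -19587015 / 12167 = -1609.85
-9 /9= -1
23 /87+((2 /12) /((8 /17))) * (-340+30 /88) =-120.03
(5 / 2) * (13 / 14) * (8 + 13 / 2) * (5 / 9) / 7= 9425 / 3528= 2.67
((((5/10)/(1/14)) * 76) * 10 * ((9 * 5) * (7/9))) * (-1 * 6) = -1117200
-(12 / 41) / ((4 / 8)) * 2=-48 / 41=-1.17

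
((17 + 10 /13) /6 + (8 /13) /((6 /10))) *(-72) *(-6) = 22392 /13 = 1722.46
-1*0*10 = 0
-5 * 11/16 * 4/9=-55/36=-1.53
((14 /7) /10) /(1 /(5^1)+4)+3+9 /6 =191 /42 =4.55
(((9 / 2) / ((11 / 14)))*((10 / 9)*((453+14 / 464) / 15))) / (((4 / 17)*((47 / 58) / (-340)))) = -1063116845 / 3102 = -342719.81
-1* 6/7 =-6/7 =-0.86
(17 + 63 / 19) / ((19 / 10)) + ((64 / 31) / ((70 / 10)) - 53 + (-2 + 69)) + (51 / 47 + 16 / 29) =26.62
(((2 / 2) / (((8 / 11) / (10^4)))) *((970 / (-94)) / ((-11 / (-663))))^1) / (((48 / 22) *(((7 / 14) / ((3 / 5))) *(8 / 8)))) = -442138125 / 94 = -4703597.07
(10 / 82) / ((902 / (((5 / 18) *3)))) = 25 / 221892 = 0.00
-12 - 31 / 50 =-631 / 50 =-12.62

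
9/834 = 3/278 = 0.01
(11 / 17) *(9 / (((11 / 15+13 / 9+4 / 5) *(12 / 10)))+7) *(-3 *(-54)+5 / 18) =81966181 / 82008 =999.49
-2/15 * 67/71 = -134/1065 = -0.13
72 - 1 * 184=-112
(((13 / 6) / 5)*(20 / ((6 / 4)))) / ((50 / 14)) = 364 / 225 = 1.62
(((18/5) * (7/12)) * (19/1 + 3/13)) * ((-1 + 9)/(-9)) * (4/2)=-2800/39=-71.79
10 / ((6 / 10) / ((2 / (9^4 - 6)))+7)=20 / 3947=0.01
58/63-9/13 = 187/819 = 0.23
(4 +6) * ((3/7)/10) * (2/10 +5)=78/35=2.23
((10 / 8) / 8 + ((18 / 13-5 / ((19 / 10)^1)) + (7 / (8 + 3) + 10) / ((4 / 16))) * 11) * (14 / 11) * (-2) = -25143237 / 21736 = -1156.76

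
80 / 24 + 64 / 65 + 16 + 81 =19757 / 195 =101.32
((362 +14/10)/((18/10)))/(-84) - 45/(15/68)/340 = -11353/3780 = -3.00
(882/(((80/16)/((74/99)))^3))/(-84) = -0.04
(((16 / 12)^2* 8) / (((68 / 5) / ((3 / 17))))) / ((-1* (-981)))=160 / 850527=0.00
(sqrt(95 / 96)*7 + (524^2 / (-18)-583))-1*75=-143210 / 9 + 7*sqrt(570) / 24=-15905.26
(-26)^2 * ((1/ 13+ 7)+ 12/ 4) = 6812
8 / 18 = 4 / 9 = 0.44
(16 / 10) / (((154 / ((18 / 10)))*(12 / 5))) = 0.01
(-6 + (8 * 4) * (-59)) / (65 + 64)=-1894 / 129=-14.68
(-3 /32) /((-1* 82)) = 3 /2624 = 0.00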